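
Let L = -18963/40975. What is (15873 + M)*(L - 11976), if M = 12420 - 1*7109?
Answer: -10395742166592/40975 ≈ -2.5371e+8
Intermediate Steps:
M = 5311 (M = 12420 - 7109 = 5311)
L = -18963/40975 (L = -18963*1/40975 = -18963/40975 ≈ -0.46279)
(15873 + M)*(L - 11976) = (15873 + 5311)*(-18963/40975 - 11976) = 21184*(-490735563/40975) = -10395742166592/40975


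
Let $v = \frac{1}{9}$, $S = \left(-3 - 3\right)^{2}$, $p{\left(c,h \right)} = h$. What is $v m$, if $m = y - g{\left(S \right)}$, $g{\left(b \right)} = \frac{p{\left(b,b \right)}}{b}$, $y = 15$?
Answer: $\frac{14}{9} \approx 1.5556$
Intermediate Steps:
$S = 36$ ($S = \left(-6\right)^{2} = 36$)
$g{\left(b \right)} = 1$ ($g{\left(b \right)} = \frac{b}{b} = 1$)
$v = \frac{1}{9} \approx 0.11111$
$m = 14$ ($m = 15 - 1 = 14$)
$v m = \frac{1}{9} \cdot 14 = \frac{14}{9}$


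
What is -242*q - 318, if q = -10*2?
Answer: 4522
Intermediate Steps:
q = -20
-242*q - 318 = -242*(-20) - 318 = 4840 - 318 = 4522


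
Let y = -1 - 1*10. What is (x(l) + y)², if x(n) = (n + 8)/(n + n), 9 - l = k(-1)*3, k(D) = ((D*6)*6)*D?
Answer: 4355569/39204 ≈ 111.10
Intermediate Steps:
k(D) = 36*D² (k(D) = ((6*D)*6)*D = (36*D)*D = 36*D²)
y = -11 (y = -1 - 10 = -11)
l = -99 (l = 9 - 36*(-1)²*3 = 9 - 36*1*3 = 9 - 36*3 = 9 - 1*108 = 9 - 108 = -99)
x(n) = (8 + n)/(2*n) (x(n) = (8 + n)/((2*n)) = (8 + n)*(1/(2*n)) = (8 + n)/(2*n))
(x(l) + y)² = ((½)*(8 - 99)/(-99) - 11)² = ((½)*(-1/99)*(-91) - 11)² = (91/198 - 11)² = (-2087/198)² = 4355569/39204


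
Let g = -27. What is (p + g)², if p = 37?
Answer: 100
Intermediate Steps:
(p + g)² = (37 - 27)² = 10² = 100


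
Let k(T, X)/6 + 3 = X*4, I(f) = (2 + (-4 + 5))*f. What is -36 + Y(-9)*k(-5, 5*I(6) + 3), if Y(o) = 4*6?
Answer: 53100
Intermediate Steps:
I(f) = 3*f (I(f) = (2 + 1)*f = 3*f)
Y(o) = 24
k(T, X) = -18 + 24*X (k(T, X) = -18 + 6*(X*4) = -18 + 6*(4*X) = -18 + 24*X)
-36 + Y(-9)*k(-5, 5*I(6) + 3) = -36 + 24*(-18 + 24*(5*(3*6) + 3)) = -36 + 24*(-18 + 24*(5*18 + 3)) = -36 + 24*(-18 + 24*(90 + 3)) = -36 + 24*(-18 + 24*93) = -36 + 24*(-18 + 2232) = -36 + 24*2214 = -36 + 53136 = 53100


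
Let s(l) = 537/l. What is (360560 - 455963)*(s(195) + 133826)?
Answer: -829898199207/65 ≈ -1.2768e+10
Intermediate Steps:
(360560 - 455963)*(s(195) + 133826) = (360560 - 455963)*(537/195 + 133826) = -95403*(537*(1/195) + 133826) = -95403*(179/65 + 133826) = -95403*8698869/65 = -829898199207/65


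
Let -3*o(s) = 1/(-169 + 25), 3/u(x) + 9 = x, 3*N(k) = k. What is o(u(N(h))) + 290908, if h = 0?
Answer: 125672257/432 ≈ 2.9091e+5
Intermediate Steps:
N(k) = k/3
u(x) = 3/(-9 + x)
o(s) = 1/432 (o(s) = -1/(3*(-169 + 25)) = -⅓/(-144) = -⅓*(-1/144) = 1/432)
o(u(N(h))) + 290908 = 1/432 + 290908 = 125672257/432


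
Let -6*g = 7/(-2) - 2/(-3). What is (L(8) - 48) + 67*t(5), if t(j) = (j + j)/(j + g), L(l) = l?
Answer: 16240/197 ≈ 82.437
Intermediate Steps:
g = 17/36 (g = -(7/(-2) - 2/(-3))/6 = -(7*(-1/2) - 2*(-1/3))/6 = -(-7/2 + 2/3)/6 = -1/6*(-17/6) = 17/36 ≈ 0.47222)
t(j) = 2*j/(17/36 + j) (t(j) = (j + j)/(j + 17/36) = (2*j)/(17/36 + j) = 2*j/(17/36 + j))
(L(8) - 48) + 67*t(5) = (8 - 48) + 67*(72*5/(17 + 36*5)) = -40 + 67*(72*5/(17 + 180)) = -40 + 67*(72*5/197) = -40 + 67*(72*5*(1/197)) = -40 + 67*(360/197) = -40 + 24120/197 = 16240/197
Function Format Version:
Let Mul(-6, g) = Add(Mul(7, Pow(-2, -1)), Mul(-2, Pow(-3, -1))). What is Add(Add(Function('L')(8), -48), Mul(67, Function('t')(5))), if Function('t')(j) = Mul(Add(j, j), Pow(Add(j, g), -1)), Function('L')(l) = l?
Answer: Rational(16240, 197) ≈ 82.437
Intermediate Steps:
g = Rational(17, 36) (g = Mul(Rational(-1, 6), Add(Mul(7, Pow(-2, -1)), Mul(-2, Pow(-3, -1)))) = Mul(Rational(-1, 6), Add(Mul(7, Rational(-1, 2)), Mul(-2, Rational(-1, 3)))) = Mul(Rational(-1, 6), Add(Rational(-7, 2), Rational(2, 3))) = Mul(Rational(-1, 6), Rational(-17, 6)) = Rational(17, 36) ≈ 0.47222)
Function('t')(j) = Mul(2, j, Pow(Add(Rational(17, 36), j), -1)) (Function('t')(j) = Mul(Add(j, j), Pow(Add(j, Rational(17, 36)), -1)) = Mul(Mul(2, j), Pow(Add(Rational(17, 36), j), -1)) = Mul(2, j, Pow(Add(Rational(17, 36), j), -1)))
Add(Add(Function('L')(8), -48), Mul(67, Function('t')(5))) = Add(Add(8, -48), Mul(67, Mul(72, 5, Pow(Add(17, Mul(36, 5)), -1)))) = Add(-40, Mul(67, Mul(72, 5, Pow(Add(17, 180), -1)))) = Add(-40, Mul(67, Mul(72, 5, Pow(197, -1)))) = Add(-40, Mul(67, Mul(72, 5, Rational(1, 197)))) = Add(-40, Mul(67, Rational(360, 197))) = Add(-40, Rational(24120, 197)) = Rational(16240, 197)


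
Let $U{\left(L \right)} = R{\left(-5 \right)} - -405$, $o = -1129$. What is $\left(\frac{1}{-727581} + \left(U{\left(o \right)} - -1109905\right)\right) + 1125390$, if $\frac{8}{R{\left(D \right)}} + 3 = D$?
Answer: $\frac{1626652114118}{727581} \approx 2.2357 \cdot 10^{6}$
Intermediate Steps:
$R{\left(D \right)} = \frac{8}{-3 + D}$
$U{\left(L \right)} = 404$ ($U{\left(L \right)} = \frac{8}{-3 - 5} - -405 = \frac{8}{-8} + 405 = 8 \left(- \frac{1}{8}\right) + 405 = -1 + 405 = 404$)
$\left(\frac{1}{-727581} + \left(U{\left(o \right)} - -1109905\right)\right) + 1125390 = \left(\frac{1}{-727581} + \left(404 - -1109905\right)\right) + 1125390 = \left(- \frac{1}{727581} + \left(404 + 1109905\right)\right) + 1125390 = \left(- \frac{1}{727581} + 1110309\right) + 1125390 = \frac{807839732528}{727581} + 1125390 = \frac{1626652114118}{727581}$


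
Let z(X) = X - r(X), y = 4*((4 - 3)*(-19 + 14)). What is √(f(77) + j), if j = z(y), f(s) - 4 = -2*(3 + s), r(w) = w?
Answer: 2*I*√39 ≈ 12.49*I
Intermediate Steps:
f(s) = -2 - 2*s (f(s) = 4 - 2*(3 + s) = 4 + (-6 - 2*s) = -2 - 2*s)
y = -20 (y = 4*(1*(-5)) = 4*(-5) = -20)
z(X) = 0 (z(X) = X - X = 0)
j = 0
√(f(77) + j) = √((-2 - 2*77) + 0) = √((-2 - 154) + 0) = √(-156 + 0) = √(-156) = 2*I*√39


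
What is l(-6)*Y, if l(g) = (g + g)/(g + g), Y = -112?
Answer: -112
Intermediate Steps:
l(g) = 1 (l(g) = (2*g)/((2*g)) = (2*g)*(1/(2*g)) = 1)
l(-6)*Y = 1*(-112) = -112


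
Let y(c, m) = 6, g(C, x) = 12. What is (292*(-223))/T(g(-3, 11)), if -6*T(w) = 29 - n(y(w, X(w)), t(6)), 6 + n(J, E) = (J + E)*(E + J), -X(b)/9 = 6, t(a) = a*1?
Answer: -390696/109 ≈ -3584.4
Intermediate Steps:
t(a) = a
X(b) = -54 (X(b) = -9*6 = -54)
n(J, E) = -6 + (E + J)**2 (n(J, E) = -6 + (J + E)*(E + J) = -6 + (E + J)*(E + J) = -6 + (E + J)**2)
T(w) = 109/6 (T(w) = -(29 - (-6 + (6 + 6)**2))/6 = -(29 - (-6 + 12**2))/6 = -(29 - (-6 + 144))/6 = -(29 - 1*138)/6 = -(29 - 138)/6 = -1/6*(-109) = 109/6)
(292*(-223))/T(g(-3, 11)) = (292*(-223))/(109/6) = -65116*6/109 = -390696/109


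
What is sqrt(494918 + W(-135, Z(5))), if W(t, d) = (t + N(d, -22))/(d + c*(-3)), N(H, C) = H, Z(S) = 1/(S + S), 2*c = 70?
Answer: sqrt(544609677219)/1049 ≈ 703.50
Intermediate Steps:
c = 35 (c = (1/2)*70 = 35)
Z(S) = 1/(2*S)
W(t, d) = (d + t)/(-105 + d) (W(t, d) = (t + d)/(d + 35*(-3)) = (d + t)/(d - 105) = (d + t)/(-105 + d))
sqrt(494918 + W(-135, Z(5))) = sqrt(494918 + ((1/2)/5 - 135)/(-105 + (1/2)/5)) = sqrt(494918 + ((1/2)*(1/5) - 135)/(-105 + (1/2)*(1/5))) = sqrt(494918 + (1/10 - 135)/(-105 + 1/10)) = sqrt(494918 - 1349/10/(-1049/10)) = sqrt(494918 - 10/1049*(-1349/10)) = sqrt(494918 + 1349/1049) = sqrt(519170331/1049) = sqrt(544609677219)/1049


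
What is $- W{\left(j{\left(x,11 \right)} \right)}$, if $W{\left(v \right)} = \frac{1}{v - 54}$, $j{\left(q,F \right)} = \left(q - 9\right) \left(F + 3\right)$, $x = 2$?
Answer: $\frac{1}{152} \approx 0.0065789$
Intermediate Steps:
$j{\left(q,F \right)} = \left(-9 + q\right) \left(3 + F\right)$
$W{\left(v \right)} = \frac{1}{-54 + v}$
$- W{\left(j{\left(x,11 \right)} \right)} = - \frac{1}{-54 + \left(-27 - 99 + 3 \cdot 2 + 11 \cdot 2\right)} = - \frac{1}{-54 + \left(-27 - 99 + 6 + 22\right)} = - \frac{1}{-54 - 98} = - \frac{1}{-152} = \left(-1\right) \left(- \frac{1}{152}\right) = \frac{1}{152}$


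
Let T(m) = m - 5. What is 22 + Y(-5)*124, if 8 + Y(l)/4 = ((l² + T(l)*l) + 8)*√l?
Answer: -3946 + 41168*I*√5 ≈ -3946.0 + 92055.0*I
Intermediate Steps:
T(m) = -5 + m
Y(l) = -32 + 4*√l*(8 + l² + l*(-5 + l)) (Y(l) = -32 + 4*(((l² + (-5 + l)*l) + 8)*√l) = -32 + 4*(((l² + l*(-5 + l)) + 8)*√l) = -32 + 4*((8 + l² + l*(-5 + l))*√l) = -32 + 4*(√l*(8 + l² + l*(-5 + l))) = -32 + 4*√l*(8 + l² + l*(-5 + l)))
22 + Y(-5)*124 = 22 + (-32 - (-100)*I*√5 + 8*(-5)^(5/2) + 32*√(-5))*124 = 22 + (-32 - (-100)*I*√5 + 8*(25*I*√5) + 32*(I*√5))*124 = 22 + (-32 + 100*I*√5 + 200*I*√5 + 32*I*√5)*124 = 22 + (-32 + 332*I*√5)*124 = 22 + (-3968 + 41168*I*√5) = -3946 + 41168*I*√5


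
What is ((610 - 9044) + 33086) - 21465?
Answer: 3187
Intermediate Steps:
((610 - 9044) + 33086) - 21465 = (-8434 + 33086) - 21465 = 24652 - 21465 = 3187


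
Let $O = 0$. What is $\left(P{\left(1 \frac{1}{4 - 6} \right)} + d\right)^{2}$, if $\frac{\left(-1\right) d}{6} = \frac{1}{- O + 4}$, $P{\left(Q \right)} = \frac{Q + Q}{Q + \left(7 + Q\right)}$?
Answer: $\frac{25}{9} \approx 2.7778$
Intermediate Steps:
$P{\left(Q \right)} = \frac{2 Q}{7 + 2 Q}$
$d = - \frac{3}{2}$ ($d = - \frac{6}{\left(-1\right) 0 + 4} = - \frac{6}{0 + 4} = - \frac{6}{4} = \left(-6\right) \frac{1}{4} = - \frac{3}{2} \approx -1.5$)
$\left(P{\left(1 \frac{1}{4 - 6} \right)} + d\right)^{2} = \left(\frac{2 \cdot 1 \frac{1}{4 - 6}}{7 + 2 \cdot 1 \frac{1}{4 - 6}} - \frac{3}{2}\right)^{2} = \left(\frac{2 \cdot 1 \frac{1}{-2}}{7 + 2 \cdot 1 \frac{1}{-2}} - \frac{3}{2}\right)^{2} = \left(\frac{2 \cdot 1 \left(- \frac{1}{2}\right)}{7 + 2 \cdot 1 \left(- \frac{1}{2}\right)} - \frac{3}{2}\right)^{2} = \left(2 \left(- \frac{1}{2}\right) \frac{1}{7 + 2 \left(- \frac{1}{2}\right)} - \frac{3}{2}\right)^{2} = \left(2 \left(- \frac{1}{2}\right) \frac{1}{7 - 1} - \frac{3}{2}\right)^{2} = \left(2 \left(- \frac{1}{2}\right) \frac{1}{6} - \frac{3}{2}\right)^{2} = \left(- \frac{1}{6} - \frac{3}{2}\right)^{2} = \left(- \frac{5}{3}\right)^{2} = \frac{25}{9}$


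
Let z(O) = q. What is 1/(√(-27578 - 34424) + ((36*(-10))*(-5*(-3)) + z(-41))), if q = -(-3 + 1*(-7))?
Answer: -2695/14557051 - I*√62002/29114102 ≈ -0.00018513 - 8.5526e-6*I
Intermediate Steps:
q = 10 (q = -(-3 - 7) = -1*(-10) = 10)
z(O) = 10
1/(√(-27578 - 34424) + ((36*(-10))*(-5*(-3)) + z(-41))) = 1/(√(-27578 - 34424) + ((36*(-10))*(-5*(-3)) + 10)) = 1/(√(-62002) + (-360*15 + 10)) = 1/(I*√62002 + (-5400 + 10)) = 1/(I*√62002 - 5390) = 1/(-5390 + I*√62002)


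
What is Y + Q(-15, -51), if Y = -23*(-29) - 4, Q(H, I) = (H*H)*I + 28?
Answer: -10784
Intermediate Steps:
Q(H, I) = 28 + I*H**2 (Q(H, I) = H**2*I + 28 = I*H**2 + 28 = 28 + I*H**2)
Y = 663 (Y = 667 - 4 = 663)
Y + Q(-15, -51) = 663 + (28 - 51*(-15)**2) = 663 + (28 - 51*225) = 663 + (28 - 11475) = 663 - 11447 = -10784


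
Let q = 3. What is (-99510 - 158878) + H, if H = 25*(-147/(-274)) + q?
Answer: -70793815/274 ≈ -2.5837e+5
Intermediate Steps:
H = 4497/274 (H = 25*(-147/(-274)) + 3 = 25*(-147*(-1/274)) + 3 = 25*(147/274) + 3 = 3675/274 + 3 = 4497/274 ≈ 16.412)
(-99510 - 158878) + H = (-99510 - 158878) + 4497/274 = -258388 + 4497/274 = -70793815/274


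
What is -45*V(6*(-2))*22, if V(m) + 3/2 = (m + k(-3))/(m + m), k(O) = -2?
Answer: 1815/2 ≈ 907.50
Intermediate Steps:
V(m) = -3/2 + (-2 + m)/(2*m) (V(m) = -3/2 + (m - 2)/(m + m) = -3/2 + (-2 + m)/((2*m)) = -3/2 + (-2 + m)*(1/(2*m)) = -3/2 + (-2 + m)/(2*m))
-45*V(6*(-2))*22 = -45*(-1 - 6*(-2))/(6*(-2))*22 = -45*(-1 - 1*(-12))/(-12)*22 = -(-15)*(-1 + 12)/4*22 = -(-15)*11/4*22 = -45*(-11/12)*22 = (165/4)*22 = 1815/2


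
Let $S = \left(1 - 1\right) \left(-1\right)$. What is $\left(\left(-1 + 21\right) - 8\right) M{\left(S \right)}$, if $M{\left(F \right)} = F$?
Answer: $0$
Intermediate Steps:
$S = 0$ ($S = 0 \left(-1\right) = 0$)
$\left(\left(-1 + 21\right) - 8\right) M{\left(S \right)} = \left(\left(-1 + 21\right) - 8\right) 0 = \left(20 - 8\right) 0 = 12 \cdot 0 = 0$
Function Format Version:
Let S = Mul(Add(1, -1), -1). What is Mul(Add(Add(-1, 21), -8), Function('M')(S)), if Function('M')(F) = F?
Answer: 0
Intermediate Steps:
S = 0 (S = Mul(0, -1) = 0)
Mul(Add(Add(-1, 21), -8), Function('M')(S)) = Mul(Add(Add(-1, 21), -8), 0) = Mul(Add(20, -8), 0) = Mul(12, 0) = 0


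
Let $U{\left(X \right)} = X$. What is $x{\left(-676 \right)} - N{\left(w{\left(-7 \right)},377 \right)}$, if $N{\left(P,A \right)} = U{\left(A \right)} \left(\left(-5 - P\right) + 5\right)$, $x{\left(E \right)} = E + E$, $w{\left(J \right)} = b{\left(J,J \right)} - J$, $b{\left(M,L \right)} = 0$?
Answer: $1287$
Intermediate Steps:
$w{\left(J \right)} = - J$ ($w{\left(J \right)} = 0 - J = - J$)
$x{\left(E \right)} = 2 E$
$N{\left(P,A \right)} = - A P$ ($N{\left(P,A \right)} = A \left(\left(-5 - P\right) + 5\right) = A \left(- P\right) = - A P$)
$x{\left(-676 \right)} - N{\left(w{\left(-7 \right)},377 \right)} = 2 \left(-676\right) - \left(-1\right) 377 \left(\left(-1\right) \left(-7\right)\right) = -1352 - \left(-1\right) 377 \cdot 7 = -1352 - -2639 = -1352 + 2639 = 1287$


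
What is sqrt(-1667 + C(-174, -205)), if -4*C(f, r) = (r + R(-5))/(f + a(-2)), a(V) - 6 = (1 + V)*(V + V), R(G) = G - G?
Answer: I*sqrt(26677)/4 ≈ 40.833*I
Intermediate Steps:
R(G) = 0
a(V) = 6 + 2*V*(1 + V) (a(V) = 6 + (1 + V)*(V + V) = 6 + (1 + V)*(2*V) = 6 + 2*V*(1 + V))
C(f, r) = -r/(4*(10 + f)) (C(f, r) = -(r + 0)/(4*(f + (6 + 2*(-2) + 2*(-2)**2))) = -r/(4*(f + (6 - 4 + 2*4))) = -r/(4*(f + (6 - 4 + 8))) = -r/(4*(f + 10)) = -r/(4*(10 + f)))
sqrt(-1667 + C(-174, -205)) = sqrt(-1667 - 1*(-205)/(40 + 4*(-174))) = sqrt(-1667 - 1*(-205)/(40 - 696)) = sqrt(-1667 - 1*(-205)/(-656)) = sqrt(-1667 - 1*(-205)*(-1/656)) = sqrt(-1667 - 5/16) = sqrt(-26677/16) = I*sqrt(26677)/4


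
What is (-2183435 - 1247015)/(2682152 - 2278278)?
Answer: -1715225/201937 ≈ -8.4939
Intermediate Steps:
(-2183435 - 1247015)/(2682152 - 2278278) = -3430450/403874 = -3430450*1/403874 = -1715225/201937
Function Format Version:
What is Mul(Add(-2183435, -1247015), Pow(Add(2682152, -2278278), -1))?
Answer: Rational(-1715225, 201937) ≈ -8.4939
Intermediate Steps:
Mul(Add(-2183435, -1247015), Pow(Add(2682152, -2278278), -1)) = Mul(-3430450, Pow(403874, -1)) = Mul(-3430450, Rational(1, 403874)) = Rational(-1715225, 201937)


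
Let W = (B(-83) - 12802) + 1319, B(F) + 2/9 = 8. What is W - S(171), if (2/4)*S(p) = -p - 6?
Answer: -100091/9 ≈ -11121.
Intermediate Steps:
B(F) = 70/9 (B(F) = -2/9 + 8 = 70/9)
S(p) = -12 - 2*p (S(p) = 2*(-p - 6) = 2*(-6 - p) = -12 - 2*p)
W = -103277/9 (W = (70/9 - 12802) + 1319 = -115148/9 + 1319 = -103277/9 ≈ -11475.)
W - S(171) = -103277/9 - (-12 - 2*171) = -103277/9 - (-12 - 342) = -103277/9 - 1*(-354) = -103277/9 + 354 = -100091/9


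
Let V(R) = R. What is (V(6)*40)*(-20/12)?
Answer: -400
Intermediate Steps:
(V(6)*40)*(-20/12) = (6*40)*(-20/12) = 240*(-20*1/12) = 240*(-5/3) = -400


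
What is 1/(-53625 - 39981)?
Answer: -1/93606 ≈ -1.0683e-5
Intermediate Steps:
1/(-53625 - 39981) = 1/(-93606) = -1/93606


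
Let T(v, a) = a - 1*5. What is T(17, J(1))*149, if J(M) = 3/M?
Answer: -298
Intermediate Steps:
T(v, a) = -5 + a (T(v, a) = a - 5 = -5 + a)
T(17, J(1))*149 = (-5 + 3/1)*149 = (-5 + 3*1)*149 = (-5 + 3)*149 = -2*149 = -298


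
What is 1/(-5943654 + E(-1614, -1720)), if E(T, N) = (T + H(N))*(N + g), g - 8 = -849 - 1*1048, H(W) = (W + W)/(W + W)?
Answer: -1/122337 ≈ -8.1741e-6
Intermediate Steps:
H(W) = 1 (H(W) = (2*W)/((2*W)) = (2*W)*(1/(2*W)) = 1)
g = -1889 (g = 8 + (-849 - 1*1048) = 8 + (-849 - 1048) = 8 - 1897 = -1889)
E(T, N) = (1 + T)*(-1889 + N) (E(T, N) = (T + 1)*(N - 1889) = (1 + T)*(-1889 + N))
1/(-5943654 + E(-1614, -1720)) = 1/(-5943654 + (-1889 - 1720 - 1889*(-1614) - 1720*(-1614))) = 1/(-5943654 + (-1889 - 1720 + 3048846 + 2776080)) = 1/(-5943654 + 5821317) = 1/(-122337) = -1/122337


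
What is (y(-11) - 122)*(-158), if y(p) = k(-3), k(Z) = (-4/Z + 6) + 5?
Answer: 51982/3 ≈ 17327.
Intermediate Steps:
k(Z) = 11 - 4/Z (k(Z) = (6 - 4/Z) + 5 = 11 - 4/Z)
y(p) = 37/3 (y(p) = 11 - 4/(-3) = 11 - 4*(-⅓) = 11 + 4/3 = 37/3)
(y(-11) - 122)*(-158) = (37/3 - 122)*(-158) = -329/3*(-158) = 51982/3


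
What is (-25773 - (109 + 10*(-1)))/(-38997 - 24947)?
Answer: 3234/7993 ≈ 0.40460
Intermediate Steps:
(-25773 - (109 + 10*(-1)))/(-38997 - 24947) = (-25773 - (109 - 10))/(-63944) = (-25773 - 1*99)*(-1/63944) = (-25773 - 99)*(-1/63944) = -25872*(-1/63944) = 3234/7993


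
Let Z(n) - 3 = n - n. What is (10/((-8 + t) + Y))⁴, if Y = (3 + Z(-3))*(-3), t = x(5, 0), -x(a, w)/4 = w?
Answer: 625/28561 ≈ 0.021883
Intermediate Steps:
x(a, w) = -4*w
Z(n) = 3 (Z(n) = 3 + (n - n) = 3 + 0 = 3)
t = 0 (t = -4*0 = 0)
Y = -18 (Y = (3 + 3)*(-3) = 6*(-3) = -18)
(10/((-8 + t) + Y))⁴ = (10/((-8 + 0) - 18))⁴ = (10/(-8 - 18))⁴ = (10/(-26))⁴ = (10*(-1/26))⁴ = (-5/13)⁴ = 625/28561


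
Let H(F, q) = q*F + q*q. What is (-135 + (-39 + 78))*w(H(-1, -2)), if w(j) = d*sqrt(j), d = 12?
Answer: -1152*sqrt(6) ≈ -2821.8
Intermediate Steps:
H(F, q) = q**2 + F*q (H(F, q) = F*q + q**2 = q**2 + F*q)
w(j) = 12*sqrt(j)
(-135 + (-39 + 78))*w(H(-1, -2)) = (-135 + (-39 + 78))*(12*sqrt(-2*(-1 - 2))) = (-135 + 39)*(12*sqrt(-2*(-3))) = -1152*sqrt(6)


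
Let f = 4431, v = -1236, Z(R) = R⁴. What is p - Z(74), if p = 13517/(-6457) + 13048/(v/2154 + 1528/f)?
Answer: -35329111058069805/1175929469 ≈ -3.0044e+7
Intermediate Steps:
p = -67012665261661/1175929469 (p = 13517/(-6457) + 13048/(-1236/2154 + 1528/4431) = 13517*(-1/6457) + 13048/(-1236*1/2154 + 1528*(1/4431)) = -13517/6457 + 13048/(-206/359 + 1528/4431) = -13517/6457 + 13048/(-364234/1590729) = -13517/6457 + 13048*(-1590729/364234) = -13517/6457 - 10377915996/182117 = -67012665261661/1175929469 ≈ -56987.)
p - Z(74) = -67012665261661/1175929469 - 1*74⁴ = -67012665261661/1175929469 - 1*29986576 = -67012665261661/1175929469 - 29986576 = -35329111058069805/1175929469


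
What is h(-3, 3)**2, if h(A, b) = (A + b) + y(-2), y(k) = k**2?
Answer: 16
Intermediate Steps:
h(A, b) = 4 + A + b (h(A, b) = (A + b) + (-2)**2 = (A + b) + 4 = 4 + A + b)
h(-3, 3)**2 = (4 - 3 + 3)**2 = 4**2 = 16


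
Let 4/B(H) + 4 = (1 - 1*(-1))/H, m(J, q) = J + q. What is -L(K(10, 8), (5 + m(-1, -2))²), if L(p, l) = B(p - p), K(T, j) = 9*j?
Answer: 0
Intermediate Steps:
B(H) = 4/(-4 + 2/H) (B(H) = 4/(-4 + (1 - 1*(-1))/H) = 4/(-4 + (1 + 1)/H) = 4/(-4 + 2/H))
L(p, l) = 0 (L(p, l) = -2*(p - p)/(-1 + 2*(p - p)) = -2*0/(-1 + 2*0) = -2*0/(-1 + 0) = -2*0/(-1) = -2*0*(-1) = 0)
-L(K(10, 8), (5 + m(-1, -2))²) = -1*0 = 0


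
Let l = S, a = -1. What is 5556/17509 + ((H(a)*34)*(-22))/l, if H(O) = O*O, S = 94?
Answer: -6287234/822923 ≈ -7.6401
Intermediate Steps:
l = 94
H(O) = O²
5556/17509 + ((H(a)*34)*(-22))/l = 5556/17509 + (((-1)²*34)*(-22))/94 = 5556*(1/17509) + ((1*34)*(-22))*(1/94) = 5556/17509 + (34*(-22))*(1/94) = 5556/17509 - 748*1/94 = 5556/17509 - 374/47 = -6287234/822923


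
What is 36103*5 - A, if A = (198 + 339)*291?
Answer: 24248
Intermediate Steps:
A = 156267 (A = 537*291 = 156267)
36103*5 - A = 36103*5 - 1*156267 = 180515 - 156267 = 24248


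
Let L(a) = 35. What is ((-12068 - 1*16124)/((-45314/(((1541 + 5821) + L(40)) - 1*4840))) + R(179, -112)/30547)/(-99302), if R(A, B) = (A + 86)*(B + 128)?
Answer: -550558002432/34363624870729 ≈ -0.016022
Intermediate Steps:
R(A, B) = (86 + A)*(128 + B)
((-12068 - 1*16124)/((-45314/(((1541 + 5821) + L(40)) - 1*4840))) + R(179, -112)/30547)/(-99302) = ((-12068 - 1*16124)/((-45314/(((1541 + 5821) + 35) - 1*4840))) + (11008 + 86*(-112) + 128*179 + 179*(-112))/30547)/(-99302) = ((-12068 - 16124)/((-45314/((7362 + 35) - 4840))) + (11008 - 9632 + 22912 - 20048)*(1/30547))*(-1/99302) = (-28192/((-45314/(7397 - 4840))) + 4240*(1/30547))*(-1/99302) = (-28192/((-45314/2557)) + 4240/30547)*(-1/99302) = (-28192/((-45314*1/2557)) + 4240/30547)*(-1/99302) = (-28192/(-45314/2557) + 4240/30547)*(-1/99302) = (-28192*(-2557/45314) + 4240/30547)*(-1/99302) = (36043472/22657 + 4240/30547)*(-1/99302) = (1101116004864/692103379)*(-1/99302) = -550558002432/34363624870729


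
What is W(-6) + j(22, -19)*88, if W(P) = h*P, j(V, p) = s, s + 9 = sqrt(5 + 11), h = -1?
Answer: -434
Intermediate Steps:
s = -5 (s = -9 + sqrt(5 + 11) = -9 + sqrt(16) = -9 + 4 = -5)
j(V, p) = -5
W(P) = -P
W(-6) + j(22, -19)*88 = -1*(-6) - 5*88 = 6 - 440 = -434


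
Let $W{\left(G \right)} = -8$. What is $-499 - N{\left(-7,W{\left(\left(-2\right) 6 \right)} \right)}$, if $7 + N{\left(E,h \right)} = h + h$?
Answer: $-476$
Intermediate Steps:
$N{\left(E,h \right)} = -7 + 2 h$ ($N{\left(E,h \right)} = -7 + \left(h + h\right) = -7 + 2 h$)
$-499 - N{\left(-7,W{\left(\left(-2\right) 6 \right)} \right)} = -499 - \left(-7 + 2 \left(-8\right)\right) = -499 - \left(-7 - 16\right) = -499 - -23 = -499 + 23 = -476$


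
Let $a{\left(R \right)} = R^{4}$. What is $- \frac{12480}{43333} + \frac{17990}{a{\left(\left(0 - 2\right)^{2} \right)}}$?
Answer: $\frac{388182895}{5546624} \approx 69.985$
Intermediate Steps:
$- \frac{12480}{43333} + \frac{17990}{a{\left(\left(0 - 2\right)^{2} \right)}} = - \frac{12480}{43333} + \frac{17990}{\left(\left(0 - 2\right)^{2}\right)^{4}} = \left(-12480\right) \frac{1}{43333} + \frac{17990}{\left(\left(-2\right)^{2}\right)^{4}} = - \frac{12480}{43333} + \frac{17990}{4^{4}} = - \frac{12480}{43333} + \frac{17990}{256} = - \frac{12480}{43333} + 17990 \cdot \frac{1}{256} = - \frac{12480}{43333} + \frac{8995}{128} = \frac{388182895}{5546624}$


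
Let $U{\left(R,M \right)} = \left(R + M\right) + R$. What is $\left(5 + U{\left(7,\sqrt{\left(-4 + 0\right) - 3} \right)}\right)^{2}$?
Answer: $\left(19 + i \sqrt{7}\right)^{2} \approx 354.0 + 100.54 i$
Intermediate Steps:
$U{\left(R,M \right)} = M + 2 R$ ($U{\left(R,M \right)} = \left(M + R\right) + R = M + 2 R$)
$\left(5 + U{\left(7,\sqrt{\left(-4 + 0\right) - 3} \right)}\right)^{2} = \left(5 + \left(\sqrt{\left(-4 + 0\right) - 3} + 2 \cdot 7\right)\right)^{2} = \left(5 + \left(\sqrt{-4 - 3} + 14\right)\right)^{2} = \left(5 + \left(\sqrt{-7} + 14\right)\right)^{2} = \left(5 + \left(i \sqrt{7} + 14\right)\right)^{2} = \left(5 + \left(14 + i \sqrt{7}\right)\right)^{2} = \left(19 + i \sqrt{7}\right)^{2}$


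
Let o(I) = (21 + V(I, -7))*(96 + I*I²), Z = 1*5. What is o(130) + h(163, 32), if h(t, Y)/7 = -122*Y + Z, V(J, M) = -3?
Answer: 39520435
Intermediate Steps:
Z = 5
h(t, Y) = 35 - 854*Y (h(t, Y) = 7*(-122*Y + 5) = 7*(5 - 122*Y) = 35 - 854*Y)
o(I) = 1728 + 18*I³ (o(I) = (21 - 3)*(96 + I*I²) = 18*(96 + I³) = 1728 + 18*I³)
o(130) + h(163, 32) = (1728 + 18*130³) + (35 - 854*32) = (1728 + 18*2197000) + (35 - 27328) = (1728 + 39546000) - 27293 = 39547728 - 27293 = 39520435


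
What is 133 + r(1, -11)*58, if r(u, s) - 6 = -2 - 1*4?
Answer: 133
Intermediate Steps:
r(u, s) = 0 (r(u, s) = 6 + (-2 - 1*4) = 6 + (-2 - 4) = 6 - 6 = 0)
133 + r(1, -11)*58 = 133 + 0*58 = 133 + 0 = 133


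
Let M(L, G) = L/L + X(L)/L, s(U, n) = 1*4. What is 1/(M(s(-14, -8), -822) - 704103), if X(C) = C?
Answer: -1/704101 ≈ -1.4203e-6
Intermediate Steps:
s(U, n) = 4
M(L, G) = 2 (M(L, G) = L/L + L/L = 1 + 1 = 2)
1/(M(s(-14, -8), -822) - 704103) = 1/(2 - 704103) = 1/(-704101) = -1/704101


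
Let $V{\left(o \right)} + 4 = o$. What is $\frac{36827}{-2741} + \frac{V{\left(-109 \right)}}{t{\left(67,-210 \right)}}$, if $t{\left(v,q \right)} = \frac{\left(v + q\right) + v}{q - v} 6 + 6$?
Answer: $- \frac{163795627}{5805438} \approx -28.214$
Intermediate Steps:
$V{\left(o \right)} = -4 + o$
$t{\left(v,q \right)} = 6 + \frac{6 \left(q + 2 v\right)}{q - v}$ ($t{\left(v,q \right)} = \frac{\left(q + v\right) + v}{q - v} 6 + 6 = \frac{q + 2 v}{q - v} 6 + 6 = \frac{6 \left(q + 2 v\right)}{q - v} + 6 = 6 + \frac{6 \left(q + 2 v\right)}{q - v}$)
$\frac{36827}{-2741} + \frac{V{\left(-109 \right)}}{t{\left(67,-210 \right)}} = \frac{36827}{-2741} + \frac{-4 - 109}{6 \frac{1}{-210 - 67} \left(67 + 2 \left(-210\right)\right)} = 36827 \left(- \frac{1}{2741}\right) - \frac{113}{6 \frac{1}{-210 - 67} \left(67 - 420\right)} = - \frac{36827}{2741} - \frac{113}{6 \frac{1}{-277} \left(-353\right)} = - \frac{36827}{2741} - \frac{113}{6 \left(- \frac{1}{277}\right) \left(-353\right)} = - \frac{36827}{2741} - \frac{113}{\frac{2118}{277}} = - \frac{36827}{2741} - \frac{31301}{2118} = - \frac{163795627}{5805438}$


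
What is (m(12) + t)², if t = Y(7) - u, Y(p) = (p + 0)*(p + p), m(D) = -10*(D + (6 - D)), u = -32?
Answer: 4900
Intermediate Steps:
m(D) = -60 (m(D) = -10*6 = -60)
Y(p) = 2*p² (Y(p) = p*(2*p) = 2*p²)
t = 130 (t = 2*7² - 1*(-32) = 2*49 + 32 = 98 + 32 = 130)
(m(12) + t)² = (-60 + 130)² = 70² = 4900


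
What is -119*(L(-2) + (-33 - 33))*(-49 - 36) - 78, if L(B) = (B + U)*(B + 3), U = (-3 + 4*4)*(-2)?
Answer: -950888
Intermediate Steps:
U = -26 (U = (-3 + 16)*(-2) = 13*(-2) = -26)
L(B) = (-26 + B)*(3 + B) (L(B) = (B - 26)*(B + 3) = (-26 + B)*(3 + B))
-119*(L(-2) + (-33 - 33))*(-49 - 36) - 78 = -119*((-78 + (-2)² - 23*(-2)) + (-33 - 33))*(-49 - 36) - 78 = -119*((-78 + 4 + 46) - 66)*(-85) - 78 = -119*(-28 - 66)*(-85) - 78 = -(-11186)*(-85) - 78 = -119*7990 - 78 = -950810 - 78 = -950888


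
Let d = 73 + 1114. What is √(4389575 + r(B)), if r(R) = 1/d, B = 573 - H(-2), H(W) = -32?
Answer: 547*√20670418/1187 ≈ 2095.1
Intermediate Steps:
B = 605 (B = 573 - 1*(-32) = 573 + 32 = 605)
d = 1187
r(R) = 1/1187
√(4389575 + r(B)) = √(4389575 + 1/1187) = √(5210425526/1187) = 547*√20670418/1187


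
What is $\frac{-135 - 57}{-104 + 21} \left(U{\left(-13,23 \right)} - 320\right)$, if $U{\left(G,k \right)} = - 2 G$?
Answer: $- \frac{56448}{83} \approx -680.1$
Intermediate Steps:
$\frac{-135 - 57}{-104 + 21} \left(U{\left(-13,23 \right)} - 320\right) = \frac{-135 - 57}{-104 + 21} \left(\left(-2\right) \left(-13\right) - 320\right) = - \frac{192}{-83} \left(26 - 320\right) = \left(-192\right) \left(- \frac{1}{83}\right) \left(-294\right) = \frac{192}{83} \left(-294\right) = - \frac{56448}{83}$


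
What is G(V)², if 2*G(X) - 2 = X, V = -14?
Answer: 36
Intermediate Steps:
G(X) = 1 + X/2
G(V)² = (1 + (½)*(-14))² = (1 - 7)² = (-6)² = 36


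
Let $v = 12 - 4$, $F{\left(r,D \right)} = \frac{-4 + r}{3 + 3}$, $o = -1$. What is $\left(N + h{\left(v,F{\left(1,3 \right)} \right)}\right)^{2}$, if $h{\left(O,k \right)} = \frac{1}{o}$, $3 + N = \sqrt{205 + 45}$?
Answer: $266 - 40 \sqrt{10} \approx 139.51$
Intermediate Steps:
$N = -3 + 5 \sqrt{10}$ ($N = -3 + \sqrt{205 + 45} = -3 + \sqrt{250} = -3 + 5 \sqrt{10} \approx 12.811$)
$F{\left(r,D \right)} = - \frac{2}{3} + \frac{r}{6}$ ($F{\left(r,D \right)} = \frac{-4 + r}{6} = \left(-4 + r\right) \frac{1}{6} = - \frac{2}{3} + \frac{r}{6}$)
$v = 8$
$h{\left(O,k \right)} = -1$ ($h{\left(O,k \right)} = \frac{1}{-1} = -1$)
$\left(N + h{\left(v,F{\left(1,3 \right)} \right)}\right)^{2} = \left(\left(-3 + 5 \sqrt{10}\right) - 1\right)^{2} = \left(-4 + 5 \sqrt{10}\right)^{2}$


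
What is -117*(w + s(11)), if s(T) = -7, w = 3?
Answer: 468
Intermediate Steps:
-117*(w + s(11)) = -117*(3 - 7) = -117*(-4) = 468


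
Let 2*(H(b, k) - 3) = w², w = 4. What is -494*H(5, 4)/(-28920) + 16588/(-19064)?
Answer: -23508199/34458180 ≈ -0.68222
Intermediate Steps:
H(b, k) = 11 (H(b, k) = 3 + (½)*4² = 3 + (½)*16 = 3 + 8 = 11)
-494*H(5, 4)/(-28920) + 16588/(-19064) = -494*11/(-28920) + 16588/(-19064) = -5434*(-1/28920) + 16588*(-1/19064) = 2717/14460 - 4147/4766 = -23508199/34458180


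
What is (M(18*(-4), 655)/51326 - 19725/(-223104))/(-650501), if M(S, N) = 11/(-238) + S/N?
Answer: -1878790945679/13823936043976051840 ≈ -1.3591e-7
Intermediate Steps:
M(S, N) = -11/238 + S/N (M(S, N) = 11*(-1/238) + S/N = -11/238 + S/N)
(M(18*(-4), 655)/51326 - 19725/(-223104))/(-650501) = ((-11/238 + (18*(-4))/655)/51326 - 19725/(-223104))/(-650501) = ((-11/238 - 72*1/655)*(1/51326) - 19725*(-1/223104))*(-1/650501) = ((-11/238 - 72/655)*(1/51326) + 6575/74368)*(-1/650501) = (-24341/155890*1/51326 + 6575/74368)*(-1/650501) = (-24341/8001210140 + 6575/74368)*(-1/650501) = (1878790945679/21251214131840)*(-1/650501) = -1878790945679/13823936043976051840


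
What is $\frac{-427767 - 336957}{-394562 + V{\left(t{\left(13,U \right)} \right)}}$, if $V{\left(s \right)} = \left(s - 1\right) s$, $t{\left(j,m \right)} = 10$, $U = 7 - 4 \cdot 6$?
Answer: $\frac{191181}{98618} \approx 1.9386$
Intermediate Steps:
$U = -17$ ($U = 7 - 24 = -17$)
$V{\left(s \right)} = s \left(-1 + s\right)$ ($V{\left(s \right)} = \left(-1 + s\right) s = s \left(-1 + s\right)$)
$\frac{-427767 - 336957}{-394562 + V{\left(t{\left(13,U \right)} \right)}} = \frac{-427767 - 336957}{-394562 + 10 \left(-1 + 10\right)} = - \frac{764724}{-394562 + 10 \cdot 9} = - \frac{764724}{-394562 + 90} = - \frac{764724}{-394472} = \left(-764724\right) \left(- \frac{1}{394472}\right) = \frac{191181}{98618}$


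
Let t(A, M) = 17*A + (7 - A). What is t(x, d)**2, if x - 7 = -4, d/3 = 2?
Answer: 3025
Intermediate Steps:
d = 6 (d = 3*2 = 6)
x = 3 (x = 7 - 4 = 3)
t(A, M) = 7 + 16*A
t(x, d)**2 = (7 + 16*3)**2 = (7 + 48)**2 = 55**2 = 3025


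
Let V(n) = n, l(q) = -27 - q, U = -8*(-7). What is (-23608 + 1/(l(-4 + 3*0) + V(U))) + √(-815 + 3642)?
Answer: -779063/33 + √2827 ≈ -23555.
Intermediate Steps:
U = 56
(-23608 + 1/(l(-4 + 3*0) + V(U))) + √(-815 + 3642) = (-23608 + 1/((-27 - (-4 + 3*0)) + 56)) + √(-815 + 3642) = (-23608 + 1/((-27 - (-4 + 0)) + 56)) + √2827 = (-23608 + 1/((-27 - 1*(-4)) + 56)) + √2827 = (-23608 + 1/((-27 + 4) + 56)) + √2827 = (-23608 + 1/(-23 + 56)) + √2827 = (-23608 + 1/33) + √2827 = -779063/33 + √2827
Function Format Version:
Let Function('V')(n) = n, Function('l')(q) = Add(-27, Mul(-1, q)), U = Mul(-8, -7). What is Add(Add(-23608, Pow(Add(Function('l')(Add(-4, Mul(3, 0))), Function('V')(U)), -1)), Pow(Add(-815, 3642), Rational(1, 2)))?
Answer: Add(Rational(-779063, 33), Pow(2827, Rational(1, 2))) ≈ -23555.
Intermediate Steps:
U = 56
Add(Add(-23608, Pow(Add(Function('l')(Add(-4, Mul(3, 0))), Function('V')(U)), -1)), Pow(Add(-815, 3642), Rational(1, 2))) = Add(Add(-23608, Pow(Add(Add(-27, Mul(-1, Add(-4, Mul(3, 0)))), 56), -1)), Pow(Add(-815, 3642), Rational(1, 2))) = Add(Add(-23608, Pow(Add(Add(-27, Mul(-1, Add(-4, 0))), 56), -1)), Pow(2827, Rational(1, 2))) = Add(Add(-23608, Pow(Add(Add(-27, Mul(-1, -4)), 56), -1)), Pow(2827, Rational(1, 2))) = Add(Add(-23608, Pow(Add(Add(-27, 4), 56), -1)), Pow(2827, Rational(1, 2))) = Add(Add(-23608, Pow(Add(-23, 56), -1)), Pow(2827, Rational(1, 2))) = Add(Add(-23608, Pow(33, -1)), Pow(2827, Rational(1, 2))) = Add(Add(-23608, Rational(1, 33)), Pow(2827, Rational(1, 2))) = Add(Rational(-779063, 33), Pow(2827, Rational(1, 2)))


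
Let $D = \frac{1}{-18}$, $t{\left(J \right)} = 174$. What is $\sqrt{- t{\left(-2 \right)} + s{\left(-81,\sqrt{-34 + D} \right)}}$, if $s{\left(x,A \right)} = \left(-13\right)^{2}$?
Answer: $i \sqrt{5} \approx 2.2361 i$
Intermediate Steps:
$D = - \frac{1}{18} \approx -0.055556$
$s{\left(x,A \right)} = 169$
$\sqrt{- t{\left(-2 \right)} + s{\left(-81,\sqrt{-34 + D} \right)}} = \sqrt{\left(-1\right) 174 + 169} = \sqrt{-174 + 169} = \sqrt{-5} = i \sqrt{5}$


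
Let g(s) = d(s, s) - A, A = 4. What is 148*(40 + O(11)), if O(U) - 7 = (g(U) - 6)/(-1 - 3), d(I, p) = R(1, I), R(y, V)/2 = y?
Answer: 7252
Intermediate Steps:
R(y, V) = 2*y
d(I, p) = 2 (d(I, p) = 2*1 = 2)
g(s) = -2 (g(s) = 2 - 1*4 = 2 - 4 = -2)
O(U) = 9 (O(U) = 7 + (-2 - 6)/(-1 - 3) = 7 - 8/(-4) = 7 - 8*(-¼) = 7 + 2 = 9)
148*(40 + O(11)) = 148*(40 + 9) = 148*49 = 7252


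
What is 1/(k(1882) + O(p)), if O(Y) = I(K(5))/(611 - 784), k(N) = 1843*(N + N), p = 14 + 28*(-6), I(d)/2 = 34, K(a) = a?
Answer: 173/1200109928 ≈ 1.4415e-7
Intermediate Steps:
I(d) = 68 (I(d) = 2*34 = 68)
p = -154 (p = 14 - 168 = -154)
k(N) = 3686*N (k(N) = 1843*(2*N) = 3686*N)
O(Y) = -68/173 (O(Y) = 68/(611 - 784) = 68/(-173) = 68*(-1/173) = -68/173)
1/(k(1882) + O(p)) = 1/(3686*1882 - 68/173) = 1/(6937052 - 68/173) = 1/(1200109928/173) = 173/1200109928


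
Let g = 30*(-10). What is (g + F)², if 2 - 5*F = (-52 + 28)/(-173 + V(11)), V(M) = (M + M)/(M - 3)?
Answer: 115653046084/1288225 ≈ 89777.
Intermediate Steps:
V(M) = 2*M/(-3 + M) (V(M) = (2*M)/(-3 + M) = 2*M/(-3 + M))
F = 422/1135 (F = ⅖ - (-52 + 28)/(5*(-173 + 2*11/(-3 + 11))) = ⅖ - (-24)/(5*(-173 + 2*11/8)) = ⅖ - (-24)/(5*(-173 + 2*11*(⅛))) = ⅖ - (-24)/(5*(-173 + 11/4)) = ⅖ - (-24)/(5*(-681/4)) = ⅖ - (-24)*(-4)/(5*681) = ⅖ - ⅕*32/227 = ⅖ - 32/1135 = 422/1135 ≈ 0.37181)
g = -300
(g + F)² = (-300 + 422/1135)² = (-340078/1135)² = 115653046084/1288225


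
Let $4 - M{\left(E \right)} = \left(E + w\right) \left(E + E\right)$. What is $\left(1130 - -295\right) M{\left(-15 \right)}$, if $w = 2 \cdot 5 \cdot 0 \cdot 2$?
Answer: $-635550$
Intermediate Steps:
$w = 0$ ($w = 10 \cdot 0 = 0$)
$M{\left(E \right)} = 4 - 2 E^{2}$ ($M{\left(E \right)} = 4 - \left(E + 0\right) \left(E + E\right) = 4 - E 2 E = 4 - 2 E^{2}$)
$\left(1130 - -295\right) M{\left(-15 \right)} = \left(1130 - -295\right) \left(4 - 2 \left(-15\right)^{2}\right) = \left(1130 + 295\right) \left(4 - 450\right) = 1425 \left(4 - 450\right) = 1425 \left(-446\right) = -635550$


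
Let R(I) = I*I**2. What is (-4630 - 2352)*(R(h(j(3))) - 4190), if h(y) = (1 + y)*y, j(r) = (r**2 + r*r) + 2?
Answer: -517253161420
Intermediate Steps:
j(r) = 2 + 2*r**2 (j(r) = (r**2 + r**2) + 2 = 2*r**2 + 2 = 2 + 2*r**2)
h(y) = y*(1 + y)
R(I) = I**3
(-4630 - 2352)*(R(h(j(3))) - 4190) = (-4630 - 2352)*(((2 + 2*3**2)*(1 + (2 + 2*3**2)))**3 - 4190) = -6982*(((2 + 2*9)*(1 + (2 + 2*9)))**3 - 4190) = -6982*(((2 + 18)*(1 + (2 + 18)))**3 - 4190) = -6982*((20*(1 + 20))**3 - 4190) = -6982*((20*21)**3 - 4190) = -6982*(420**3 - 4190) = -6982*(74088000 - 4190) = -6982*74083810 = -517253161420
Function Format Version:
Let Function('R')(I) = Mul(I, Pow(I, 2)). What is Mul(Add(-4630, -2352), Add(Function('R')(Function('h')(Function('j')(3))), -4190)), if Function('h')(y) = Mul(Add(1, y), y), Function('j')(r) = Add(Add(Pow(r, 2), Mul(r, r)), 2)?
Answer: -517253161420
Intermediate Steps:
Function('j')(r) = Add(2, Mul(2, Pow(r, 2))) (Function('j')(r) = Add(Add(Pow(r, 2), Pow(r, 2)), 2) = Add(Mul(2, Pow(r, 2)), 2) = Add(2, Mul(2, Pow(r, 2))))
Function('h')(y) = Mul(y, Add(1, y))
Function('R')(I) = Pow(I, 3)
Mul(Add(-4630, -2352), Add(Function('R')(Function('h')(Function('j')(3))), -4190)) = Mul(Add(-4630, -2352), Add(Pow(Mul(Add(2, Mul(2, Pow(3, 2))), Add(1, Add(2, Mul(2, Pow(3, 2))))), 3), -4190)) = Mul(-6982, Add(Pow(Mul(Add(2, Mul(2, 9)), Add(1, Add(2, Mul(2, 9)))), 3), -4190)) = Mul(-6982, Add(Pow(Mul(Add(2, 18), Add(1, Add(2, 18))), 3), -4190)) = Mul(-6982, Add(Pow(Mul(20, Add(1, 20)), 3), -4190)) = Mul(-6982, Add(Pow(Mul(20, 21), 3), -4190)) = Mul(-6982, Add(Pow(420, 3), -4190)) = Mul(-6982, Add(74088000, -4190)) = Mul(-6982, 74083810) = -517253161420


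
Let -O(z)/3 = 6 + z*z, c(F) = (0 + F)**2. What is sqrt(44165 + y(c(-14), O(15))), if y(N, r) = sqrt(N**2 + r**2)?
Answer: sqrt(44165 + 7*sqrt(10585)) ≈ 211.86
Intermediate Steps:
c(F) = F**2
O(z) = -18 - 3*z**2 (O(z) = -3*(6 + z*z) = -3*(6 + z**2) = -18 - 3*z**2)
sqrt(44165 + y(c(-14), O(15))) = sqrt(44165 + sqrt(((-14)**2)**2 + (-18 - 3*15**2)**2)) = sqrt(44165 + sqrt(196**2 + (-18 - 3*225)**2)) = sqrt(44165 + sqrt(38416 + (-18 - 675)**2)) = sqrt(44165 + sqrt(38416 + (-693)**2)) = sqrt(44165 + sqrt(38416 + 480249)) = sqrt(44165 + sqrt(518665)) = sqrt(44165 + 7*sqrt(10585))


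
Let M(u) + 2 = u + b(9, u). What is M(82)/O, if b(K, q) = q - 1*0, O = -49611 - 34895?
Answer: -81/42253 ≈ -0.0019170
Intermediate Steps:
O = -84506
b(K, q) = q (b(K, q) = q + 0 = q)
M(u) = -2 + 2*u (M(u) = -2 + (u + u) = -2 + 2*u)
M(82)/O = (-2 + 2*82)/(-84506) = (-2 + 164)*(-1/84506) = 162*(-1/84506) = -81/42253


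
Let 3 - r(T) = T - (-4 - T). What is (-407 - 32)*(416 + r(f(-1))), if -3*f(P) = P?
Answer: -545677/3 ≈ -1.8189e+5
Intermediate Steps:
f(P) = -P/3
r(T) = -1 - 2*T (r(T) = 3 - (T - (-4 - T)) = 3 - (T + (4 + T)) = 3 - (4 + 2*T) = 3 + (-4 - 2*T) = -1 - 2*T)
(-407 - 32)*(416 + r(f(-1))) = (-407 - 32)*(416 + (-1 - (-2)*(-1)/3)) = -439*(416 + (-1 - 2*1/3)) = -439*(416 + (-1 - 2/3)) = -439*(416 - 5/3) = -439*1243/3 = -545677/3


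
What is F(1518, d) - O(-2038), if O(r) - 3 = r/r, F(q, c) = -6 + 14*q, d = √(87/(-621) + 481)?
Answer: 21242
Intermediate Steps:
d = √2289374/69 (d = √(87*(-1/621) + 481) = √(-29/207 + 481) = √(99538/207) = √2289374/69 ≈ 21.929)
O(r) = 4 (O(r) = 3 + r/r = 3 + 1 = 4)
F(1518, d) - O(-2038) = (-6 + 14*1518) - 1*4 = (-6 + 21252) - 4 = 21246 - 4 = 21242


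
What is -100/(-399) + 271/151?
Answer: 123229/60249 ≈ 2.0453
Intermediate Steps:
-100/(-399) + 271/151 = -100*(-1/399) + 271*(1/151) = 100/399 + 271/151 = 123229/60249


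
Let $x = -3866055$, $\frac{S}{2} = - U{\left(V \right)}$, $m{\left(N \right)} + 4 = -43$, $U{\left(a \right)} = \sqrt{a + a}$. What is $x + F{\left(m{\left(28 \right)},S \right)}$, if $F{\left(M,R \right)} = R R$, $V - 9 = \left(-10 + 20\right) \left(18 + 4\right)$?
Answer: $-3864223$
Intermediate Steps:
$V = 229$ ($V = 9 + \left(-10 + 20\right) \left(18 + 4\right) = 9 + 10 \cdot 22 = 9 + 220 = 229$)
$U{\left(a \right)} = \sqrt{2} \sqrt{a}$ ($U{\left(a \right)} = \sqrt{2 a} = \sqrt{2} \sqrt{a}$)
$m{\left(N \right)} = -47$ ($m{\left(N \right)} = -4 - 43 = -47$)
$S = - 2 \sqrt{458}$ ($S = 2 \left(- \sqrt{2} \sqrt{229}\right) = 2 \left(- \sqrt{458}\right) = - 2 \sqrt{458} \approx -42.802$)
$F{\left(M,R \right)} = R^{2}$
$x + F{\left(m{\left(28 \right)},S \right)} = -3866055 + \left(- 2 \sqrt{458}\right)^{2} = -3866055 + 1832 = -3864223$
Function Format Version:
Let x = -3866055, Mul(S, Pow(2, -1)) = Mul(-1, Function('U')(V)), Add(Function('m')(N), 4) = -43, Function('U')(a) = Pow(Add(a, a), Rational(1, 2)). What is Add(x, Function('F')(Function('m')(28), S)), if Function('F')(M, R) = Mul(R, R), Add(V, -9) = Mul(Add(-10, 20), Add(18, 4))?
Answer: -3864223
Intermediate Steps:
V = 229 (V = Add(9, Mul(Add(-10, 20), Add(18, 4))) = Add(9, Mul(10, 22)) = Add(9, 220) = 229)
Function('U')(a) = Mul(Pow(2, Rational(1, 2)), Pow(a, Rational(1, 2))) (Function('U')(a) = Pow(Mul(2, a), Rational(1, 2)) = Mul(Pow(2, Rational(1, 2)), Pow(a, Rational(1, 2))))
Function('m')(N) = -47 (Function('m')(N) = Add(-4, -43) = -47)
S = Mul(-2, Pow(458, Rational(1, 2))) (S = Mul(2, Mul(-1, Mul(Pow(2, Rational(1, 2)), Pow(229, Rational(1, 2))))) = Mul(2, Mul(-1, Pow(458, Rational(1, 2)))) = Mul(-2, Pow(458, Rational(1, 2))) ≈ -42.802)
Function('F')(M, R) = Pow(R, 2)
Add(x, Function('F')(Function('m')(28), S)) = Add(-3866055, Pow(Mul(-2, Pow(458, Rational(1, 2))), 2)) = Add(-3866055, 1832) = -3864223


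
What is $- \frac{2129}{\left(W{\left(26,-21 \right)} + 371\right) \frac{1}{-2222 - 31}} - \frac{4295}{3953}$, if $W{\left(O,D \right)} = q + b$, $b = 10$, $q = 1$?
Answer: $\frac{18959465371}{1510046} \approx 12556.0$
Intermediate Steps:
$W{\left(O,D \right)} = 11$ ($W{\left(O,D \right)} = 1 + 10 = 11$)
$- \frac{2129}{\left(W{\left(26,-21 \right)} + 371\right) \frac{1}{-2222 - 31}} - \frac{4295}{3953} = - \frac{2129}{\left(11 + 371\right) \frac{1}{-2222 - 31}} - \frac{4295}{3953} = - \frac{2129}{382 \frac{1}{-2253}} - \frac{4295}{3953} = - \frac{2129}{382 \left(- \frac{1}{2253}\right)} - \frac{4295}{3953} = - \frac{2129}{- \frac{382}{2253}} - \frac{4295}{3953} = \left(-2129\right) \left(- \frac{2253}{382}\right) - \frac{4295}{3953} = \frac{4796637}{382} - \frac{4295}{3953} = \frac{18959465371}{1510046}$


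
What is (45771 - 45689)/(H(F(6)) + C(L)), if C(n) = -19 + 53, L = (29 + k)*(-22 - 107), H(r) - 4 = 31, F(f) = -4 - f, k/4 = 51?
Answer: 82/69 ≈ 1.1884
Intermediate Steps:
k = 204 (k = 4*51 = 204)
H(r) = 35 (H(r) = 4 + 31 = 35)
L = -30057 (L = (29 + 204)*(-22 - 107) = 233*(-129) = -30057)
C(n) = 34
(45771 - 45689)/(H(F(6)) + C(L)) = (45771 - 45689)/(35 + 34) = 82/69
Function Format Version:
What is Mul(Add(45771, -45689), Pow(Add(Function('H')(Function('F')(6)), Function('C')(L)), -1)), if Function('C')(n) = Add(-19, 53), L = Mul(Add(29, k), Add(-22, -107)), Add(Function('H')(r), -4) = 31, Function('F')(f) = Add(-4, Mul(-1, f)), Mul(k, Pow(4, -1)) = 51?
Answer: Rational(82, 69) ≈ 1.1884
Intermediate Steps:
k = 204 (k = Mul(4, 51) = 204)
Function('H')(r) = 35 (Function('H')(r) = Add(4, 31) = 35)
L = -30057 (L = Mul(Add(29, 204), Add(-22, -107)) = Mul(233, -129) = -30057)
Function('C')(n) = 34
Mul(Add(45771, -45689), Pow(Add(Function('H')(Function('F')(6)), Function('C')(L)), -1)) = Mul(Add(45771, -45689), Pow(Add(35, 34), -1)) = Mul(82, Pow(69, -1)) = Mul(82, Rational(1, 69)) = Rational(82, 69)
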